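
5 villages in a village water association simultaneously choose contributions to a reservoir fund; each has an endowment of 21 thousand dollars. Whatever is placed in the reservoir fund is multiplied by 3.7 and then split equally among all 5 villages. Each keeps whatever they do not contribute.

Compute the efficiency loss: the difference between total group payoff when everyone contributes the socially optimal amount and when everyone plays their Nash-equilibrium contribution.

283.50 thousand dollars

Each contributed unit returns 3.7/5 = 0.7400 to its contributor — below 1 — so contributing 0 is dominant for every player. At the Nash equilibrium everyone keeps their 21, and the group total is 5 × 21 = 105.
Each contributed unit returns 3.700 to the group as a whole (0.7400 to each of 5 players), which exceeds 1, so the social optimum is full contribution: group total = 3.700 × 105 = 388.50.
Efficiency loss = 388.50 − 105 = 283.50.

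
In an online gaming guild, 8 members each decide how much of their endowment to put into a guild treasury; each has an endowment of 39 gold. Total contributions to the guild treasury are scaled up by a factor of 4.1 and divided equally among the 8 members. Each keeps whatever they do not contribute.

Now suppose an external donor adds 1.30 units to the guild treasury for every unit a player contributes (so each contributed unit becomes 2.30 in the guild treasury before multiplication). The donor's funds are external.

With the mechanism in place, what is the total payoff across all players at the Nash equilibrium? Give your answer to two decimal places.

The effective private return per unit is now 4.1 × 2.30 / 8 = 1.1788 > 1, so every player's dominant strategy flips to full contribution.
So the Nash equilibrium is full contribution by all 8; the group earns 4.1 × 2.30 × 312 = 2942.16.

2942.16 gold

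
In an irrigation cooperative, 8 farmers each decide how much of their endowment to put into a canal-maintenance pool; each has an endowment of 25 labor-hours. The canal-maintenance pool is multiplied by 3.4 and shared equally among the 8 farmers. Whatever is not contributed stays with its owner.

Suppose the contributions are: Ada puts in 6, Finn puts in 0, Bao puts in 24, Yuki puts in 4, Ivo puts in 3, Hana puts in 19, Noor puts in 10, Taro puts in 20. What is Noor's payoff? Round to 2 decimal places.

51.55 labor-hours

Total contributed: 6 + 0 + 24 + 4 + 3 + 19 + 10 + 20 = 86.
Each receives 3.4 × 86 / 8 = 36.55 from the canal-maintenance pool.
Noor keeps 25 − 10 = 15, so Noor's payoff is 15 + 36.55 = 51.55.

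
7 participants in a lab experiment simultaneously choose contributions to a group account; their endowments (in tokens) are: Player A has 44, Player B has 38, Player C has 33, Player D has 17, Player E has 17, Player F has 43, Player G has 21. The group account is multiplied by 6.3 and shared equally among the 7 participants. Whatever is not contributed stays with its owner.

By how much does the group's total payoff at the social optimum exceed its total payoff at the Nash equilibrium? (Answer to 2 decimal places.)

The private return per contributed unit is 6.3/7 = 0.9000 < 1 for every player regardless of endowment, so the Nash equilibrium is zero contribution and the group total is Σ E_j = 44 + 38 + 33 + 17 + 17 + 43 + 21 = 213.
Each contributed unit returns 6.300 to the group, so the social optimum is full contribution by everyone: group total = 6.300 × 213 = 1341.90.
Efficiency loss = (6.300 − 1) × 213 = 1128.90.

1128.90 tokens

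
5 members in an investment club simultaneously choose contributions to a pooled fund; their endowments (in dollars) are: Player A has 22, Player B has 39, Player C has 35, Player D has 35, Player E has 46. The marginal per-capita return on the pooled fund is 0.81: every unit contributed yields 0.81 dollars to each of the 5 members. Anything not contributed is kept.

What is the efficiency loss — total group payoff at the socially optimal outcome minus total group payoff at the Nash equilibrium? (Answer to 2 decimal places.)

The private return per contributed unit is 0.81 < 1 for everyone, so the Nash equilibrium is zero contribution and the group total is Σ E_j = 22 + 39 + 35 + 35 + 46 = 177.
Each contributed unit returns 4.050 to the group, so the social optimum is full contribution by everyone: group total = 4.050 × 177 = 716.85.
Efficiency loss = (4.050 − 1) × 177 = 539.85.

539.85 dollars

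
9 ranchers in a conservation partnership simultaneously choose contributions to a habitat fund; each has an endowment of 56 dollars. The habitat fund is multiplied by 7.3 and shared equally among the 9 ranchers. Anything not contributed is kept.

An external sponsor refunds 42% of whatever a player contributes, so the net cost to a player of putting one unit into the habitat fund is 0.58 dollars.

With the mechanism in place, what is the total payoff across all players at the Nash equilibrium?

3890.88 dollars

With the mechanism, a contributed unit returns (7.3/9) / 0.58 = 1.3985 per unit of net cost to the contributor — now above 1 — so contributing fully is weakly dominant for every player.
At the Nash equilibrium everyone contributes 56. Group total payoff = 9 × (56 × 0.42 + 7.3 × 56) = 3890.88.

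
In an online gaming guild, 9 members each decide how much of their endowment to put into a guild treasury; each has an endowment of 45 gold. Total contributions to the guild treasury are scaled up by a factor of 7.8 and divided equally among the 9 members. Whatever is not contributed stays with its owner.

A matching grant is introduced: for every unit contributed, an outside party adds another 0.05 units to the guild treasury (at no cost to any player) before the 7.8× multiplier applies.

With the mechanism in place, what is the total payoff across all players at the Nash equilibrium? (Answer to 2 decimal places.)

The effective private return is 7.8 × 1.05 / 9 = 0.9100, which is still under 1, so the mechanism doesn't change anyone's dominant strategy: zero contribution.
At the Nash equilibrium no one contributes; group total payoff = 9 × 45 = 405.

405.00 gold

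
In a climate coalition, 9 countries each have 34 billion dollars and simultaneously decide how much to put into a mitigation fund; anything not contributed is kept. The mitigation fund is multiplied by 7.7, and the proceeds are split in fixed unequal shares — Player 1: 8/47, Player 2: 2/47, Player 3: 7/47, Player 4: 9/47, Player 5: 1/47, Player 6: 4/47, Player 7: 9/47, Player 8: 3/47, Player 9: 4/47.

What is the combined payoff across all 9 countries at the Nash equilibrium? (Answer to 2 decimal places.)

1217.20 billion dollars

A player with share s gets back 7.7·s per unit contributed, so full contribution is dominant for anyone with s > 1/7.7 = 0.1299 and zero contribution is dominant for anyone below.
Player 1, Player 3, Player 4 and Player 7 are above the threshold, contributing 34 each; the remaining 5 contribute 0. Total contributed: 136.
The mitigation fund pays out 7.7 × 136 = 1047.20 in total (split across the unequal shares, but the aggregate is all that matters for the group sum).
The 5 free-riders keep 34 each, adding 170. Group total = 170 + 1047.20 = 1217.20.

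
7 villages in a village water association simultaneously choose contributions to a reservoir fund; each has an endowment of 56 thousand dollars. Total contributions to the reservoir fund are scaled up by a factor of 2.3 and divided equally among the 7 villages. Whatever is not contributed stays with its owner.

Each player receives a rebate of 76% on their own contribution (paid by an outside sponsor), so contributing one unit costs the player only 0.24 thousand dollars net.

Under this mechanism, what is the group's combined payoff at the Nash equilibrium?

With the mechanism, a contributed unit returns (2.3/7) / 0.24 = 1.3690 per unit of net cost to the contributor — now above 1 — so contributing fully is weakly dominant for every player.
At the Nash equilibrium everyone contributes 56. Group total payoff = 7 × (56 × 0.76 + 2.3 × 56) = 1199.52.

1199.52 thousand dollars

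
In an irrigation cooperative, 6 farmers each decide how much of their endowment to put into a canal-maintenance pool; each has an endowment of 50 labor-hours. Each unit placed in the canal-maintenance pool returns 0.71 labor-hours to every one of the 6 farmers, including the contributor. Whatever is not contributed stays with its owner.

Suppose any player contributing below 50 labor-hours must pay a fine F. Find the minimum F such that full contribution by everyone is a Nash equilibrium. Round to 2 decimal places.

Given the others contribute fully, the best deviation is to contribute 0 (any partial contribution still incurs the fine and gives up units whose private return 0.71 is below 1).
Deviating from 50 to 0 saves 50 labor-hours but forfeits the deviator's share of the drop in the canal-maintenance pool: 0.71 × 50 = 35.50.
So the deviation gain is 50 − 35.50 = 14.50, and the fine must be at least 14.50 labor-hours to wipe it out.

14.50 labor-hours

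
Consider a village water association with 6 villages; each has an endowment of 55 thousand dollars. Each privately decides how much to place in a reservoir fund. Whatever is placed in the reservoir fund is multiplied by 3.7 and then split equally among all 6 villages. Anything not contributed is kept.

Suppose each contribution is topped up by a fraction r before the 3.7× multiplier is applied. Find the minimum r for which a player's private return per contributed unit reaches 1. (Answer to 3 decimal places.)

0.622

With matching at rate r, one contributed unit becomes (1 + r) in the reservoir fund and returns 3.7 × (1 + r) / 6 to the contributor.
Setting this equal to 1: 1 + r = 6/3.7 = 1.6216.
So the minimum matching rate is r = 1.6216 − 1 = 0.622.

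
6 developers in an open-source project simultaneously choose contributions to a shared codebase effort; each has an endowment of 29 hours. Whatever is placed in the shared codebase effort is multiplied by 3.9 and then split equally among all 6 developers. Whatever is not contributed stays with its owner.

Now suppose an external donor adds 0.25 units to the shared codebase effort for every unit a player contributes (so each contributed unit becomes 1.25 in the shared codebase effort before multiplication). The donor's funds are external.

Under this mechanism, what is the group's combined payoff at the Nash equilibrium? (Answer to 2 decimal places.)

The effective private return is 3.9 × 1.25 / 6 = 0.8125, which is still under 1, so the mechanism doesn't change anyone's dominant strategy: zero contribution.
At the Nash equilibrium no one contributes; group total payoff = 6 × 29 = 174.

174.00 hours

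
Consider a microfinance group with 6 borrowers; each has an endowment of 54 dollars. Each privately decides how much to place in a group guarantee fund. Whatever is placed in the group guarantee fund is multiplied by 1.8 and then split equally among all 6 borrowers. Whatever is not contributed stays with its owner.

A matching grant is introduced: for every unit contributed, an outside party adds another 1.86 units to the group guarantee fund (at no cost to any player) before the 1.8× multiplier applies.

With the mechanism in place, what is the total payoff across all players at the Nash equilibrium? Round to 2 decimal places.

324.00 dollars

Even with the mechanism, each unit contributed returns only 1.8 × 2.86 / 6 = 0.8580 per unit of net cost, so contributing nothing is still dominant.
At the Nash equilibrium no one contributes; group total payoff = 6 × 54 = 324.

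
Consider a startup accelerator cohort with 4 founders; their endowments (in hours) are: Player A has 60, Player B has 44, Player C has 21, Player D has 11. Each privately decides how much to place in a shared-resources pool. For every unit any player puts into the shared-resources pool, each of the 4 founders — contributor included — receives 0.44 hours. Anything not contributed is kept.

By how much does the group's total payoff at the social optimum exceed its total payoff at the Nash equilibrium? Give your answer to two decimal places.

The private return per contributed unit is 0.44 < 1 for everyone, so the Nash equilibrium is zero contribution and the group total is Σ E_j = 60 + 44 + 21 + 11 = 136.
Each contributed unit returns 1.760 to the group, so the social optimum is full contribution by everyone: group total = 1.760 × 136 = 239.36.
Efficiency loss = (1.760 − 1) × 136 = 103.36.

103.36 hours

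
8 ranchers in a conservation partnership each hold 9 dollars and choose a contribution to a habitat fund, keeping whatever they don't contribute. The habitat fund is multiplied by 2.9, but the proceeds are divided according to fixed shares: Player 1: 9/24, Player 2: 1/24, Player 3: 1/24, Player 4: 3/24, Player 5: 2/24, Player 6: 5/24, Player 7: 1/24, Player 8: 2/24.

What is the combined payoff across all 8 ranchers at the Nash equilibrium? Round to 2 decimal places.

Each unit j contributes comes back to j as 2.9 × (j's share), so j prefers to contribute only if that share exceeds 1/2.9 = 0.3448; otherwise keeping the unit dominates.
Player 1 alone (share 9/24) is above the threshold, contributing 9; the remaining 7 contribute 0. Total contributed: 9.
The habitat fund pays out 2.9 × 9 = 26.10 in total (split across the unequal shares, but the aggregate is all that matters for the group sum).
The 7 free-riders keep 9 each, adding 63. Group total = 63 + 26.10 = 89.10.

89.10 dollars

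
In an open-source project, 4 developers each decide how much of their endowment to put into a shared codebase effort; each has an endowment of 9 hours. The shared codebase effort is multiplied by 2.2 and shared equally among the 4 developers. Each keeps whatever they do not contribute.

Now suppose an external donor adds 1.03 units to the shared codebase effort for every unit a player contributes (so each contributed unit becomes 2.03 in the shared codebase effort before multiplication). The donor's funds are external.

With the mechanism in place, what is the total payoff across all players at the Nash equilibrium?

160.78 hours

Under the mechanism each unit contributed yields 2.2 × 2.03 / 4 = 1.1165 back to its contributor per unit of net cost, which exceeds 1, making full contribution the dominant choice for everyone.
So the Nash equilibrium is full contribution by all 4; the group earns 2.2 × 2.03 × 36 = 160.78.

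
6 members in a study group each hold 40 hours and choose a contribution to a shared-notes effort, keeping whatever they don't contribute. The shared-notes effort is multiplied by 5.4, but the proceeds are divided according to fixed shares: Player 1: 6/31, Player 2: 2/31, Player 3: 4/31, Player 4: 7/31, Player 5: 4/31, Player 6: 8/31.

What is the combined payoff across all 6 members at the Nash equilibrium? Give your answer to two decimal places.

A player with share s gets back 5.4·s per unit contributed, so full contribution is dominant for anyone with s > 1/5.4 = 0.1852 and zero contribution is dominant for anyone below.
The shares above 0.1852 belong to Player 1, Player 4 and Player 6, contributing 40 each; the remaining 3 contribute 0. Total contributed: 120.
The shared-notes effort pays out 5.4 × 120 = 648.00 in total (split across the unequal shares, but the aggregate is all that matters for the group sum).
The 3 free-riders keep 40 each, adding 120. Group total = 120 + 648.00 = 768.00.

768.00 hours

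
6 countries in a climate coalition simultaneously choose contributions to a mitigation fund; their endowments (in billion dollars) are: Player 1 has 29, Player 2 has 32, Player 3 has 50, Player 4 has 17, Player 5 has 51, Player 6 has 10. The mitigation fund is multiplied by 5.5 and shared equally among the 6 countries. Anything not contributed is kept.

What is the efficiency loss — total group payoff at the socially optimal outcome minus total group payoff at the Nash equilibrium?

The private return per contributed unit is 5.5/6 = 0.9167 < 1 for every player regardless of endowment, so the Nash equilibrium is zero contribution and the group total is Σ E_j = 29 + 32 + 50 + 17 + 51 + 10 = 189.
Each contributed unit returns 5.500 to the group, so the social optimum is full contribution by everyone: group total = 5.500 × 189 = 1039.50.
Efficiency loss = (5.500 − 1) × 189 = 850.50.

850.50 billion dollars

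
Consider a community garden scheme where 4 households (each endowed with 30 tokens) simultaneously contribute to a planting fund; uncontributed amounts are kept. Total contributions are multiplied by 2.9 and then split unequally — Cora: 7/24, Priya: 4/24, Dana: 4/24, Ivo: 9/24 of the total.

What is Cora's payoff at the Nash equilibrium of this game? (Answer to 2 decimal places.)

For player j, contributing a unit is worthwhile iff 2.9 × (j's share) ≥ 1, i.e. iff j's share is at least 0.3448.
Ivo alone (share 9/24) is above the threshold, contributing 30; the remaining 3 contribute 0. Total contributed: 30.
Cora keeps 30 and receives 2.9 × 30 × 7/24 = 25.38 from the planting fund, for a payoff of 55.38.

55.38 tokens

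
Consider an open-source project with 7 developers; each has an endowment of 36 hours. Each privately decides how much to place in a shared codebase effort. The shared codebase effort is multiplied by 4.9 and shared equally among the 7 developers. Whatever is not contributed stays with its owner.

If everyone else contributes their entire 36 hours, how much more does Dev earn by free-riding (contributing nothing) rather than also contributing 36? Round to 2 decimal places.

Switching from a contribution of 36 to 0 lets Dev keep an extra 36 hours, but lowers the shared codebase effort by 36, which costs Dev their own share of that drop: 4.9/7 × 36 = 25.20.
Net gain = 36 − 25.20 = 10.80. The private return per contributed unit (0.7000) is below 1, so free-riding is indeed the best response regardless of what the others do.

10.80 hours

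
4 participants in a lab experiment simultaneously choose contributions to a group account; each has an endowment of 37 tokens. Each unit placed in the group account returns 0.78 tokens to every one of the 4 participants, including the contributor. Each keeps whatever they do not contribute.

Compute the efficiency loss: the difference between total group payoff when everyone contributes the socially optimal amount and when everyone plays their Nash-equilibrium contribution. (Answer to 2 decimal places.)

313.76 tokens

The private return per contributed unit is 0.78 < 1, so contributing 0 is dominant for every player. At the Nash equilibrium everyone keeps their 37, and the group total is 4 × 37 = 148.
Each contributed unit returns 3.120 to the group as a whole (0.78 to each of 4 players), which exceeds 1, so the social optimum is full contribution: group total = 3.120 × 148 = 461.76.
Efficiency loss = 461.76 − 148 = 313.76.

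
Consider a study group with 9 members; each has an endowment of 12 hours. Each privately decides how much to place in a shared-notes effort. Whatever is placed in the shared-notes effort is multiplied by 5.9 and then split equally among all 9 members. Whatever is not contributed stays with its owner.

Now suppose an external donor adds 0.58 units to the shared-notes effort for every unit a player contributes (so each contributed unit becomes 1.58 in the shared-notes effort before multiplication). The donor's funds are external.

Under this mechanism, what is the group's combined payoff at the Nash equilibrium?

1006.78 hours

With the mechanism, a contributed unit returns 5.9 × 1.58 / 9 = 1.0358 per unit of net cost to the contributor — now above 1 — so contributing fully is weakly dominant for every player.
At the Nash equilibrium everyone contributes 12. Group total payoff = 5.9 × 1.58 × 108 = 1006.78.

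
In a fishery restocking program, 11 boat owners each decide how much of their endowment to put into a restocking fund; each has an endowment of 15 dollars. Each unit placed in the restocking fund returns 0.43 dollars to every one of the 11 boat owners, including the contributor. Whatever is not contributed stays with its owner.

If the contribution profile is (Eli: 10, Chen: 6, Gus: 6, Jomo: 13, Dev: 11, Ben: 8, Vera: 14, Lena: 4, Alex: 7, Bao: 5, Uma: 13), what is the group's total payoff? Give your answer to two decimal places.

Total contributed: 10 + 6 + 6 + 13 + 11 + 8 + 14 + 4 + 7 + 5 + 13 = 97; total kept: 11 × 15 − 97 = 68.
The restocking fund pays out 0.43 × 11 × 97 = 458.81 in aggregate.
Group total = 68 + 458.81 = 526.81.

526.81 dollars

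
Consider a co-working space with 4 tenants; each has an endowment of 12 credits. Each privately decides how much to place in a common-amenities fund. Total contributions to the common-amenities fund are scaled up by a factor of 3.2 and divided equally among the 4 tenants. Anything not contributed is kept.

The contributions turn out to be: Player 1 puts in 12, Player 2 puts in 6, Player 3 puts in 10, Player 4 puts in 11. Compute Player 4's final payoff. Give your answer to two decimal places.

32.20 credits

Total contributed: 12 + 6 + 10 + 11 = 39.
Each receives 3.2 × 39 / 4 = 31.20 from the common-amenities fund.
Player 4 keeps 12 − 11 = 1, so Player 4's payoff is 1 + 31.20 = 32.20.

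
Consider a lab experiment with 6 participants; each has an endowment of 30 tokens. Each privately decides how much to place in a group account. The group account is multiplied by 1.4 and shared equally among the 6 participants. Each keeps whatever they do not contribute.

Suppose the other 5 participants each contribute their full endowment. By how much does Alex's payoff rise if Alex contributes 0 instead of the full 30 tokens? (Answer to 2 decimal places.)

23.00 tokens

Switching from a contribution of 30 to 0 lets Alex keep an extra 30 tokens, but lowers the group account by 30, which costs Alex their own share of that drop: 1.4/6 × 30 = 7.00.
Net gain = 30 − 7.00 = 23.00. The private return per contributed unit (0.2333) is below 1, so free-riding is indeed the best response regardless of what the others do.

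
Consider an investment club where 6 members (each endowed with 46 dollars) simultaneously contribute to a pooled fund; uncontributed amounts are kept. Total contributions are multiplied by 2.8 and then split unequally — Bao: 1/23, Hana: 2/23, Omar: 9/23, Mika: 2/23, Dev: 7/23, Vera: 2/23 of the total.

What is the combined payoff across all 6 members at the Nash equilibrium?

Player j's private return per contributed unit is 2.8 × (j's share). Contributing is weakly dominant for j when that share is at least 1/2.8 = 0.3571, and contributing 0 is dominant otherwise.
Only Omar (9/23) clears that bar, contributing 46; the remaining 5 contribute 0. Total contributed: 46.
The pooled fund pays out 2.8 × 46 = 128.80 in total (split across the unequal shares, but the aggregate is all that matters for the group sum).
The 5 free-riders keep 46 each, adding 230. Group total = 230 + 128.80 = 358.80.

358.80 dollars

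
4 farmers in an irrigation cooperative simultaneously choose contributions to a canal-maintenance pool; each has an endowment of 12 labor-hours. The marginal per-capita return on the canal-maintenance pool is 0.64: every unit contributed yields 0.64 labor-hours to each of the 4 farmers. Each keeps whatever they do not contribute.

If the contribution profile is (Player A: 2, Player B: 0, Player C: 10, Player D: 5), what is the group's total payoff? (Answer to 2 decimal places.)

Total contributed: 2 + 0 + 10 + 5 = 17; total kept: 4 × 12 − 17 = 31.
The canal-maintenance pool pays out 0.64 × 4 × 17 = 43.52 in aggregate.
Group total = 31 + 43.52 = 74.52.

74.52 labor-hours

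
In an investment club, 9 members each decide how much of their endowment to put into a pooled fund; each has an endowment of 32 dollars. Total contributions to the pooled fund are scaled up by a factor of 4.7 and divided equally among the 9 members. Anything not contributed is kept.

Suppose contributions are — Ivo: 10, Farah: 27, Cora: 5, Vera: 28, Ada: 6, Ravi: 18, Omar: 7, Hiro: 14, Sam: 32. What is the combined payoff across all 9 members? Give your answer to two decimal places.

831.90 dollars

Total contributed: 10 + 27 + 5 + 28 + 6 + 18 + 7 + 14 + 32 = 147; total kept: 9 × 32 − 147 = 141.
The pooled fund pays out 4.7 × 147 = 690.90 in aggregate.
Group total = 141 + 690.90 = 831.90.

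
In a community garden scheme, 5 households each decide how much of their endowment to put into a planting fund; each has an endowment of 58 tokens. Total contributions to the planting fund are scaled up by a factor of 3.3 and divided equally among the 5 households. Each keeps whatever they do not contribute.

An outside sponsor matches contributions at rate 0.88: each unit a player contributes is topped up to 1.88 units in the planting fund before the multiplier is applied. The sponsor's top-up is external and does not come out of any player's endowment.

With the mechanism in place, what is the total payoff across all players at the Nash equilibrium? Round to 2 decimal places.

With the mechanism, a contributed unit returns 3.3 × 1.88 / 5 = 1.2408 per unit of net cost to the contributor — now above 1 — so contributing fully is weakly dominant for every player.
At the Nash equilibrium everyone contributes 58. Group total payoff = 3.3 × 1.88 × 290 = 1799.16.

1799.16 tokens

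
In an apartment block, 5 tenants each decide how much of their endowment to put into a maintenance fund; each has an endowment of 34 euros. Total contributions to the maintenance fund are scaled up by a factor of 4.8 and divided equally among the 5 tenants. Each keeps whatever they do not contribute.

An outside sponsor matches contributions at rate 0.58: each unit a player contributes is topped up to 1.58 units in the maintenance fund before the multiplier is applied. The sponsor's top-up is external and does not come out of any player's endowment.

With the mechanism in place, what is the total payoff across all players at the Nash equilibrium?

1289.28 euros

With the mechanism, a contributed unit returns 4.8 × 1.58 / 5 = 1.5168 per unit of net cost to the contributor — now above 1 — so contributing fully is weakly dominant for every player.
So the Nash equilibrium is full contribution by all 5; the group earns 4.8 × 1.58 × 170 = 1289.28.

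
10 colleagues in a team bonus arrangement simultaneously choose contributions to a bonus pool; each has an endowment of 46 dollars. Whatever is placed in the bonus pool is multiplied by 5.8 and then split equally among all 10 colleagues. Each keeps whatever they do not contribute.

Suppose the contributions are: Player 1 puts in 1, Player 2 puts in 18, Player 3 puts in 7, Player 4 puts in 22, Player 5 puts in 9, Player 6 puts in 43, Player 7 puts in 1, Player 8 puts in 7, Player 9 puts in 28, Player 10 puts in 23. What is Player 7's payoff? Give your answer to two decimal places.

137.22 dollars

Total contributed: 1 + 18 + 7 + 22 + 9 + 43 + 1 + 7 + 28 + 23 = 159.
Each receives 5.8 × 159 / 10 = 92.22 from the bonus pool.
Player 7 keeps 46 − 1 = 45, so Player 7's payoff is 45 + 92.22 = 137.22.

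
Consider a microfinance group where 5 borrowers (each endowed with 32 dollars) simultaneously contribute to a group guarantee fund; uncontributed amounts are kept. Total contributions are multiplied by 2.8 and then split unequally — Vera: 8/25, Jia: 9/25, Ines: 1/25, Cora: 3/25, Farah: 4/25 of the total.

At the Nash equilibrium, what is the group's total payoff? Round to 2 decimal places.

Each unit j contributes comes back to j as 2.8 × (j's share), so j prefers to contribute only if that share exceeds 1/2.8 = 0.3571; otherwise keeping the unit dominates.
Jia alone (share 9/25) is above the threshold, contributing 32; the remaining 4 contribute 0. Total contributed: 32.
The group guarantee fund pays out 2.8 × 32 = 89.60 in total (split across the unequal shares, but the aggregate is all that matters for the group sum).
The 4 free-riders keep 32 each, adding 128. Group total = 128 + 89.60 = 217.60.

217.60 dollars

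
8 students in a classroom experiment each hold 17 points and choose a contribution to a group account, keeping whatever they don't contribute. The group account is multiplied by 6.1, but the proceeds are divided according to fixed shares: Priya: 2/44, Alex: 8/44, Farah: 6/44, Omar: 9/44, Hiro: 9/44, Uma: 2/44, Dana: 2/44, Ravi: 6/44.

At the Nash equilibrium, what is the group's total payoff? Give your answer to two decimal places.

396.10 points

A player with share s gets back 6.1·s per unit contributed, so full contribution is dominant for anyone with s > 1/6.1 = 0.1639 and zero contribution is dominant for anyone below.
Alex, Omar and Hiro are above the threshold, contributing 17 each; the remaining 5 contribute 0. Total contributed: 51.
The group account pays out 6.1 × 51 = 311.10 in total (split across the unequal shares, but the aggregate is all that matters for the group sum).
The 5 free-riders keep 17 each, adding 85. Group total = 85 + 311.10 = 396.10.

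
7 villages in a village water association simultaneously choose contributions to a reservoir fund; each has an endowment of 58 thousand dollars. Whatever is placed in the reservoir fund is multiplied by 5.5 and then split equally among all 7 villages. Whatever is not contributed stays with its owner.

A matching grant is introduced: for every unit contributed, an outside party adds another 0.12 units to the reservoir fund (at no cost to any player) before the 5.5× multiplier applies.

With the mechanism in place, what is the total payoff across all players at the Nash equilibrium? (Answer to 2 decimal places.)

The effective private return is 5.5 × 1.12 / 7 = 0.8800, which is still under 1, so the mechanism doesn't change anyone's dominant strategy: zero contribution.
At the Nash equilibrium no one contributes; group total payoff = 7 × 58 = 406.

406.00 thousand dollars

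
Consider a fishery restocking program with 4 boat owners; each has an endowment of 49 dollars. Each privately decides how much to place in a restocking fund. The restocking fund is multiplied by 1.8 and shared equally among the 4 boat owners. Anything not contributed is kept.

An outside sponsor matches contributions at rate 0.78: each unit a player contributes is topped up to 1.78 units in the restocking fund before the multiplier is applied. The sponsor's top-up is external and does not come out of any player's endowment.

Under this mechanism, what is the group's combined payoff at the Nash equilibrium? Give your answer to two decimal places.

Even with the mechanism, each unit contributed returns only 1.8 × 1.78 / 4 = 0.8010 per unit of net cost, so contributing nothing is still dominant.
Everyone keeps their endowment and the group total is 4 × 49 = 196.

196.00 dollars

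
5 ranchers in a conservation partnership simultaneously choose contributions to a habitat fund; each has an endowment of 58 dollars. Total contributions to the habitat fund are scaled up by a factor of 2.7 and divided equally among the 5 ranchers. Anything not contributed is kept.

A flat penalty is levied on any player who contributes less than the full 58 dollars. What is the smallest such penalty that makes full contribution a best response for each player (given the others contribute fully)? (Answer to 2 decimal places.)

Given the others contribute fully, the best deviation is to contribute 0 (any partial contribution still incurs the fine and gives up units whose private return 0.5400 is below 1).
Deviating from 58 to 0 saves 58 dollars but forfeits the deviator's share of the drop in the habitat fund: 2.7/5 × 58 = 31.32.
So the deviation gain is 58 − 31.32 = 26.68, and the fine must be at least 26.68 dollars to wipe it out.

26.68 dollars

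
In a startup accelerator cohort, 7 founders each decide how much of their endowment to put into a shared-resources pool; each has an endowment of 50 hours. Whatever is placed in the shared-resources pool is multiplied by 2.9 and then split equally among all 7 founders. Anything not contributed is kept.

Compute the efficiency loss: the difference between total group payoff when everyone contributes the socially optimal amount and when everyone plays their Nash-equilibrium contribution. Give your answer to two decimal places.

665.00 hours

Each contributed unit returns 2.9/7 = 0.4143 to its contributor — below 1 — so contributing 0 is dominant for every player. At the Nash equilibrium everyone keeps their 50, and the group total is 7 × 50 = 350.
Each contributed unit returns 2.900 to the group as a whole (0.4143 to each of 7 players), which exceeds 1, so the social optimum is full contribution: group total = 2.900 × 350 = 1015.00.
Efficiency loss = 1015.00 − 350 = 665.00.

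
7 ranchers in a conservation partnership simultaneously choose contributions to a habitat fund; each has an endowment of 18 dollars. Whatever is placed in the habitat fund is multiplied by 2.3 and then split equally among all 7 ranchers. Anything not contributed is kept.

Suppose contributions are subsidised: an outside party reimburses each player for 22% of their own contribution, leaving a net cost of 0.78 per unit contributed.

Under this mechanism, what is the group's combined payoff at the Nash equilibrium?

126.00 dollars

The effective private return is (2.3/7) / 0.78 = 0.4212, which is still under 1, so the mechanism doesn't change anyone's dominant strategy: zero contribution.
Everyone keeps their endowment and the group total is 7 × 18 = 126.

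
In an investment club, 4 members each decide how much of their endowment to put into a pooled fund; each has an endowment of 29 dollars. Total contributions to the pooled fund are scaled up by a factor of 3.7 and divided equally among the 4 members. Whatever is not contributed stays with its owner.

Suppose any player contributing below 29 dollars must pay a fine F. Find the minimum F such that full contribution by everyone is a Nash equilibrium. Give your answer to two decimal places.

2.18 dollars

Given the others contribute fully, the best deviation is to contribute 0 (any partial contribution still incurs the fine and gives up units whose private return 0.9250 is below 1).
Deviating from 29 to 0 saves 29 dollars but forfeits the deviator's share of the drop in the pooled fund: 3.7/4 × 29 = 26.82.
So the deviation gain is 29 − 26.82 = 2.18, and the fine must be at least 2.18 dollars to wipe it out.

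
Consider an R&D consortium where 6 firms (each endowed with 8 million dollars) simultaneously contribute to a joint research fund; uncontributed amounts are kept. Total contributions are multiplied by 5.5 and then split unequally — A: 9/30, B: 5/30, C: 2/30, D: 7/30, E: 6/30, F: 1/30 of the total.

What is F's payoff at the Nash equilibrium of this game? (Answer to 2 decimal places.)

12.40 million dollars

Each unit j contributes comes back to j as 5.5 × (j's share), so j prefers to contribute only if that share exceeds 1/5.5 = 0.1818; otherwise keeping the unit dominates.
A, D and E clear that bar, contributing 8 each; the remaining 3 contribute 0. Total contributed: 24.
F keeps 8 and receives 5.5 × 24 × 1/30 = 4.40 from the joint research fund, for a payoff of 12.40.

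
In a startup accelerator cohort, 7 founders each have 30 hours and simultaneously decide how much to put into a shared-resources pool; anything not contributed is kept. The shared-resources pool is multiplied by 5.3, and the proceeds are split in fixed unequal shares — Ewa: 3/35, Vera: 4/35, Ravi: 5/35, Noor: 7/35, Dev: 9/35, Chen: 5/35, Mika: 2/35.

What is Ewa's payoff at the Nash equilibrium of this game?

57.26 hours

Player j's private return per contributed unit is 5.3 × (j's share). Contributing is weakly dominant for j when that share is at least 1/5.3 = 0.1887, and contributing 0 is dominant otherwise.
The shares above 0.1887 belong to Noor and Dev, contributing 30 each; the remaining 5 contribute 0. Total contributed: 60.
Ewa keeps 30 and receives 5.3 × 60 × 3/35 = 27.26 from the shared-resources pool, for a payoff of 57.26.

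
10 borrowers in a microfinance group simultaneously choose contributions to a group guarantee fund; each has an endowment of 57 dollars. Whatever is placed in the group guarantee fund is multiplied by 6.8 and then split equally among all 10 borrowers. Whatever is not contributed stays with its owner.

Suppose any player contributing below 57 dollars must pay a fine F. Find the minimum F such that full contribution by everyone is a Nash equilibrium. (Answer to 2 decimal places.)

18.24 dollars

Given the others contribute fully, the best deviation is to contribute 0 (any partial contribution still incurs the fine and gives up units whose private return 0.6800 is below 1).
Deviating from 57 to 0 saves 57 dollars but forfeits the deviator's share of the drop in the group guarantee fund: 6.8/10 × 57 = 38.76.
So the deviation gain is 57 − 38.76 = 18.24, and the fine must be at least 18.24 dollars to wipe it out.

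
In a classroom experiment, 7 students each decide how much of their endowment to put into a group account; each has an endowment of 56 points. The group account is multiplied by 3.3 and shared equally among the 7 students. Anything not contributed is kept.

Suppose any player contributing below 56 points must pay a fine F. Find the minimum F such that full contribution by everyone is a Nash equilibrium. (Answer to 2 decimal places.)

Given the others contribute fully, the best deviation is to contribute 0 (any partial contribution still incurs the fine and gives up units whose private return 0.4714 is below 1).
Deviating from 56 to 0 saves 56 points but forfeits the deviator's share of the drop in the group account: 3.3/7 × 56 = 26.40.
So the deviation gain is 56 − 26.40 = 29.60, and the fine must be at least 29.60 points to wipe it out.

29.60 points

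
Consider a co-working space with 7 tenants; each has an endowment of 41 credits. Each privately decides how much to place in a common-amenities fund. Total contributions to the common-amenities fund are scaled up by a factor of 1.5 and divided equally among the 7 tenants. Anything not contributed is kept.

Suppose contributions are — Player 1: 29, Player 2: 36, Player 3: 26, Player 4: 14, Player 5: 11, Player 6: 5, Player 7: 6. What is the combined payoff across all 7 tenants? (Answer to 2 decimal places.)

Total contributed: 29 + 36 + 26 + 14 + 11 + 5 + 6 = 127; total kept: 7 × 41 − 127 = 160.
The common-amenities fund pays out 1.5 × 127 = 190.50 in aggregate.
Group total = 160 + 190.50 = 350.50.

350.50 credits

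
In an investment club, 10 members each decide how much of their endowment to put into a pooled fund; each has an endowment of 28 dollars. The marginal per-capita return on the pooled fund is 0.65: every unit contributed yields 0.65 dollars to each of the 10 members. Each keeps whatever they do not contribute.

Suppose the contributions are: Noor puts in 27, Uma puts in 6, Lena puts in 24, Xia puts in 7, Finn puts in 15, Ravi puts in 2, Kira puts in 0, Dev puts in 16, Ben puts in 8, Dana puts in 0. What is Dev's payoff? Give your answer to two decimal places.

Total contributed: 27 + 6 + 24 + 7 + 15 + 2 + 0 + 16 + 8 + 0 = 105.
Each receives 0.65 × 105 = 68.25 from the pooled fund.
Dev keeps 28 − 16 = 12, so Dev's payoff is 12 + 68.25 = 80.25.

80.25 dollars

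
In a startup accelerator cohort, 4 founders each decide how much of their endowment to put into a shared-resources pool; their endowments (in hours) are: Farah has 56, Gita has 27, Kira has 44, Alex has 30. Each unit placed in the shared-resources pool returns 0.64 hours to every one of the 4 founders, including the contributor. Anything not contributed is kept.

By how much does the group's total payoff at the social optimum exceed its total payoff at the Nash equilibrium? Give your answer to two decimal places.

The private return per contributed unit is 0.64 < 1 for everyone, so the Nash equilibrium is zero contribution and the group total is Σ E_j = 56 + 27 + 44 + 30 = 157.
Each contributed unit returns 2.560 to the group, so the social optimum is full contribution by everyone: group total = 2.560 × 157 = 401.92.
Efficiency loss = (2.560 − 1) × 157 = 244.92.

244.92 hours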